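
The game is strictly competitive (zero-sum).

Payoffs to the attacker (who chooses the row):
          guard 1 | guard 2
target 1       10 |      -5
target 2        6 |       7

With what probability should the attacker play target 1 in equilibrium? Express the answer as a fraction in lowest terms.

1/16

Row minima are -5 and 6, so the attacker's maximin is 6; column maxima are 10 and 7, so the defender's minimax is 7. These differ, so the equilibrium is in mixed strategies.
Let the attacker play target 1 with probability p. The defender is indifferent when 10p + 6(1−p) = −5p + 7(1−p), giving p = 1/16.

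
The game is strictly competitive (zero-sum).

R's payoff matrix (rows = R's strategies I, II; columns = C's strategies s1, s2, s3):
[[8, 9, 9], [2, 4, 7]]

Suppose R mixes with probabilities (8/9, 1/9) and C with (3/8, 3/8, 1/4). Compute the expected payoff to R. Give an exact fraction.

73/9

Against (3/8, 3/8, 1/4), each row's expected payoff is I: 69/8; II: 4.
Taking the (8/9, 1/9)-weighted average: (8/9)·(69/8) + (1/9)·(4) = 73/9.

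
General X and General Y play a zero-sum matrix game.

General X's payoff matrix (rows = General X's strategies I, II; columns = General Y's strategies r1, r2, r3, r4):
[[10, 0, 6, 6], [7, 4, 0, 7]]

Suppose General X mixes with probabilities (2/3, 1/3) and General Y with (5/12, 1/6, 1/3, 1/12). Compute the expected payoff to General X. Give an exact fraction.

Against (5/12, 1/6, 1/3, 1/12), each row's expected payoff is I: 20/3; II: 25/6.
Taking the (2/3, 1/3)-weighted average: (2/3)·(20/3) + (1/3)·(25/6) = 35/6.

35/6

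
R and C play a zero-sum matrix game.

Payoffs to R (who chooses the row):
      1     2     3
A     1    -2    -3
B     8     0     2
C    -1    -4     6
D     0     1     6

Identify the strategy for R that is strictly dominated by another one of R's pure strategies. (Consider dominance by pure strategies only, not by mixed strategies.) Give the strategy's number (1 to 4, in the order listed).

1

Compare A with B: 8 > 1, 0 > -2, 2 > -3.
So B strictly dominates A for R; A is strictly dominated.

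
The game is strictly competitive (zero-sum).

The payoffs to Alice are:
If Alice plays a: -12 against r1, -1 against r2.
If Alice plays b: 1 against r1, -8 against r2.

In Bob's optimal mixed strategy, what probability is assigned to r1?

7/20

Row minima are -12 and -8, so Alice's maximin is -8; column maxima are 1 and -1, so Bob's minimax is -1. These differ, so the equilibrium is in mixed strategies.
Let Bob play r1 with probability q. Alice is indifferent when −12q − (1−q) = q − 8(1−q), giving q = 7/20.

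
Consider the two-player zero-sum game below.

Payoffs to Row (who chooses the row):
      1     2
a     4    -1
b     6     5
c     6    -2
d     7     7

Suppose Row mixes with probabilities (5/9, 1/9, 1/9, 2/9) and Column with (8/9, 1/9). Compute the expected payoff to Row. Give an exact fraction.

Against (8/9, 1/9), each row's expected payoff is a: 31/9; b: 53/9; c: 46/9; d: 7.
Taking the (5/9, 1/9, 1/9, 2/9)-weighted average: (5/9)·(31/9) + (1/9)·(53/9) + (1/9)·(46/9) + (2/9)·(7) = 380/81.

380/81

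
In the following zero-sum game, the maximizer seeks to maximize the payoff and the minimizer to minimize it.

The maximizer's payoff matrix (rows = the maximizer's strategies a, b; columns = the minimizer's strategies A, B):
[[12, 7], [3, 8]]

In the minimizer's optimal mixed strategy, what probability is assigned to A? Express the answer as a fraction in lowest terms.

1/10

Row minima are 7 and 3, so the maximizer's maximin is 7; column maxima are 12 and 8, so the minimizer's minimax is 8. These differ, so the equilibrium is in mixed strategies.
Let the minimizer play A with probability q. The maximizer is indifferent when 12q + 7(1−q) = 3q + 8(1−q), giving q = 1/10.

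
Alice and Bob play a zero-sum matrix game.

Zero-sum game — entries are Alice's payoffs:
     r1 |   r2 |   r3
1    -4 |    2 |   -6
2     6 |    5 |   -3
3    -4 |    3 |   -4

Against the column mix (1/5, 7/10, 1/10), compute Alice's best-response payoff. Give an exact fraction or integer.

22/5

1: (-4)·(1/5) + (2)·(7/10) + (-6)·(1/10) = 0.
2: (6)·(1/5) + (5)·(7/10) + (-3)·(1/10) = 22/5.
3: (-4)·(1/5) + (3)·(7/10) + (-4)·(1/10) = 9/10.
The best pure response is 2 with expected payoff 22/5.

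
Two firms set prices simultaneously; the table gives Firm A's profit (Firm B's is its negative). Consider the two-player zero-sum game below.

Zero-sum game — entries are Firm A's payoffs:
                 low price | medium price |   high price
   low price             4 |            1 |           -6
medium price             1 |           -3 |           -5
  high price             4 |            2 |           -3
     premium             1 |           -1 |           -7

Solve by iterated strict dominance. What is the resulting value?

Column medium price is strictly dominated by high price for Firm B (-6<1, -5<-3, -3<2, -7<-1); eliminate medium price.
Column low price is strictly dominated by high price for Firm B (-6<4, -5<1, -3<4, -7<1); eliminate low price.
Row premium is strictly dominated by row low price (-6>-7); eliminate premium.
Row medium price is strictly dominated by row high price (-3>-5); eliminate medium price.
Row low price is strictly dominated by row high price (-3>-6); eliminate low price.
Only (high price, high price) remains, with payoff -3.

-3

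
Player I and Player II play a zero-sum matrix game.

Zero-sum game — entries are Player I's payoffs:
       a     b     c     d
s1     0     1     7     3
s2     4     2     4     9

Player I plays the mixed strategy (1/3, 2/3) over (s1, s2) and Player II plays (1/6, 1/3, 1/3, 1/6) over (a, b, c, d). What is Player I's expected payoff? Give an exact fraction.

Against (1/6, 1/3, 1/3, 1/6), each row's expected payoff is s1: 19/6; s2: 25/6.
Taking the (1/3, 2/3)-weighted average: (1/3)·(19/6) + (2/3)·(25/6) = 23/6.

23/6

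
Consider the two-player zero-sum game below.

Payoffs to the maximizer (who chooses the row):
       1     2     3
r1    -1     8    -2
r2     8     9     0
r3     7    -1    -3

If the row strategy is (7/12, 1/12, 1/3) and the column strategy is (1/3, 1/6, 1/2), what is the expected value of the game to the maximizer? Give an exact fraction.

41/72

Against (1/3, 1/6, 1/2), each row's expected payoff is r1: 0; r2: 25/6; r3: 2/3.
Taking the (7/12, 1/12, 1/3)-weighted average: (7/12)·(0) + (1/12)·(25/6) + (1/3)·(2/3) = 41/72.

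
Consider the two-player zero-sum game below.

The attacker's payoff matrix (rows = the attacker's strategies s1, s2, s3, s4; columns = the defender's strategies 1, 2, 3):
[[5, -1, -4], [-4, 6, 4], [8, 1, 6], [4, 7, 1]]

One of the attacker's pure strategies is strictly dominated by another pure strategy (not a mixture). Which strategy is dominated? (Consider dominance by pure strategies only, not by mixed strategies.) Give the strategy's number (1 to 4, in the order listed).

1

Compare s1 with s3: 8 > 5, 1 > -1, 6 > -4.
So s3 strictly dominates s1 for the attacker; s1 is strictly dominated.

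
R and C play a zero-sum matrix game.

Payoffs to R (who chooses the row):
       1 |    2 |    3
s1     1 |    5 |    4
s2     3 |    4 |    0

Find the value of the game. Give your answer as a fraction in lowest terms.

2

Column 2 is strictly dominated by 3 for C (it gives R more in every row).
The remaining 2×2 game on (s1, s2) × (1, 3) has no saddle point. Let R play s1 with probability p; indifference gives p + 3(1−p) = 4p, so p = 1/2.
Similarly C's optimal q on 1 is 2/3, and the value is 1·(2/3) + (4)·(1/3) = 2.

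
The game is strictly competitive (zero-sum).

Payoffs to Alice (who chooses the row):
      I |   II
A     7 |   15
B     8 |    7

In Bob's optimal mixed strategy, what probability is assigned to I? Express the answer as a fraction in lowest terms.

Row minima are 7 and 7, so Alice's maximin is 7; column maxima are 8 and 15, so Bob's minimax is 8. These differ, so the equilibrium is in mixed strategies.
Let Bob play I with probability q. Alice is indifferent when 7q + 15(1−q) = 8q + 7(1−q), giving q = 8/9.

8/9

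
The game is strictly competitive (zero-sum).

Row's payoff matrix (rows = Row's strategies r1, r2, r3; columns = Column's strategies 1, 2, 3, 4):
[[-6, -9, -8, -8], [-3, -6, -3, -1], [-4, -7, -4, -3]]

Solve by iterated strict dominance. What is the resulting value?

Row r1 is strictly dominated by row r2 (-3>-6, -6>-9, -3>-8, -1>-8); eliminate r1.
Column 4 is strictly dominated by 1 for Column (-3<-1, -4<-3); eliminate 4.
Column 1 is strictly dominated by 2 for Column (-6<-3, -7<-4); eliminate 1.
Column 3 is strictly dominated by 2 for Column (-6<-3, -7<-4); eliminate 3.
Row r3 is strictly dominated by row r2 (-6>-7); eliminate r3.
Only (r2, 2) remains, with payoff -6.

-6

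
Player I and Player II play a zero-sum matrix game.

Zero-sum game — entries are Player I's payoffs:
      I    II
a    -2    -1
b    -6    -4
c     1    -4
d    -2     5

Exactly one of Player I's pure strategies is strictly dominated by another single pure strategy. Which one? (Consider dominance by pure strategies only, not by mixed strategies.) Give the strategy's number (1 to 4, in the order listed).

Compare b with a: -2 > -6, -1 > -4.
So a strictly dominates b for Player I; b is strictly dominated.

2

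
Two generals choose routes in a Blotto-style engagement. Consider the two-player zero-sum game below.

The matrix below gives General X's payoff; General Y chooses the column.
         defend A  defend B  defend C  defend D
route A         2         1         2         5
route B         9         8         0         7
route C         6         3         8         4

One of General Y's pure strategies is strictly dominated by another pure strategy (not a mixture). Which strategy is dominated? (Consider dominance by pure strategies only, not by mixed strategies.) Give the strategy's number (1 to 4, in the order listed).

General Y prefers columns that give General X less. Compare defend A with defend B: 1 < 2, 8 < 9, 3 < 6.
So defend B strictly dominates defend A for General Y; defend A is strictly dominated.

1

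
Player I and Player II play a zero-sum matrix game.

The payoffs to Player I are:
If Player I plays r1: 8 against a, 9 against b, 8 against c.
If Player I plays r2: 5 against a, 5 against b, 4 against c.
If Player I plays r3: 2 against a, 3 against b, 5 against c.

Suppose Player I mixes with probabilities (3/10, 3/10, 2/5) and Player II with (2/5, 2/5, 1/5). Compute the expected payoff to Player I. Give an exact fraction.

129/25

Against (2/5, 2/5, 1/5), each row's expected payoff is r1: 42/5; r2: 24/5; r3: 3.
Taking the (3/10, 3/10, 2/5)-weighted average: (3/10)·(42/5) + (3/10)·(24/5) + (2/5)·(3) = 129/25.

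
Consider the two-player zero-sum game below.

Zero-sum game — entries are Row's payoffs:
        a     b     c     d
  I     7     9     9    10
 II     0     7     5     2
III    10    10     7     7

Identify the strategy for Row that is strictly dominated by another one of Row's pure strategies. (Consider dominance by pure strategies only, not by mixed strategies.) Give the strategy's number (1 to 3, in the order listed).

Compare II with I: 7 > 0, 9 > 7, 9 > 5, 10 > 2.
So I strictly dominates II for Row; II is strictly dominated.

2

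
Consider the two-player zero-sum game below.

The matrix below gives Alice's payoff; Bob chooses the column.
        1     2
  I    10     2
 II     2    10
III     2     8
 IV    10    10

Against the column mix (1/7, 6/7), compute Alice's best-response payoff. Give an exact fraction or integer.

I: (10)·(1/7) + (2)·(6/7) = 22/7.
II: (2)·(1/7) + (10)·(6/7) = 62/7.
III: (2)·(1/7) + (8)·(6/7) = 50/7.
IV: (10)·(1/7) + (10)·(6/7) = 10.
The best pure response is IV with expected payoff 10.

10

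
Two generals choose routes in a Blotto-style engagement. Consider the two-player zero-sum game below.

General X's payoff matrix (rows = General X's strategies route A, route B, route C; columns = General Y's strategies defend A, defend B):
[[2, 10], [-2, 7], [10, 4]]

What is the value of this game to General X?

Row route B is strictly dominated by row route A, so General X never plays it.
The remaining 2×2 game on (route A, route C) × (defend A, defend B) has no saddle point. Let General X play route A with probability p; indifference gives 2p + 10(1−p) = 10p + 4(1−p), so p = 3/7.
Similarly General Y's optimal q on defend A is 3/7, and the value is 2·(3/7) + (10)·(4/7) = 46/7.

46/7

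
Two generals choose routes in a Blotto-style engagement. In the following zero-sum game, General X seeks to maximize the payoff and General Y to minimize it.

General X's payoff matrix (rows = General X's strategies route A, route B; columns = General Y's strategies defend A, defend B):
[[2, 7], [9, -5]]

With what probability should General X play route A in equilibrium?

Row minima are 2 and -5, so General X's maximin is 2; column maxima are 9 and 7, so General Y's minimax is 7. These differ, so the equilibrium is in mixed strategies.
Let General X play route A with probability p. General Y is indifferent when 2p + 9(1−p) = 7p − 5(1−p), giving p = 14/19.

14/19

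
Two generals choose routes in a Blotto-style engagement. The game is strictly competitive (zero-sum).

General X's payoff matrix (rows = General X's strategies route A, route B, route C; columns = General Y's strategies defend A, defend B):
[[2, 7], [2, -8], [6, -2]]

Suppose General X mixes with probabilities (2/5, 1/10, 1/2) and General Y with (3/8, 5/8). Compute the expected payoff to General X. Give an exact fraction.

Against (3/8, 5/8), each row's expected payoff is route A: 41/8; route B: -17/4; route C: 1.
Taking the (2/5, 1/10, 1/2)-weighted average: (2/5)·(41/8) + (1/10)·(-17/4) + (1/2)·(1) = 17/8.

17/8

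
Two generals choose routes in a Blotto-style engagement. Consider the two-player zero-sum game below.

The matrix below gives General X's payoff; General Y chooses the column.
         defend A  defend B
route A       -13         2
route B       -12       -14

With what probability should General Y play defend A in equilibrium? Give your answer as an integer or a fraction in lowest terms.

16/17

Row minima are -13 and -14, so General X's maximin is -13; column maxima are -12 and 2, so General Y's minimax is -12. These differ, so the equilibrium is in mixed strategies.
Let General Y play defend A with probability q. General X is indifferent when −13q + 2(1−q) = −12q − 14(1−q), giving q = 16/17.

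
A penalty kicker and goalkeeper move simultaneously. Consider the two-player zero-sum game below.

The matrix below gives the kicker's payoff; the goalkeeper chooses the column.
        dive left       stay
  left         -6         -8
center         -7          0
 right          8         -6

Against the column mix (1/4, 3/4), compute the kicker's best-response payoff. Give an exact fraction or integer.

-7/4

left: (-6)·(1/4) + (-8)·(3/4) = -15/2.
center: (-7)·(1/4) + (0)·(3/4) = -7/4.
right: (8)·(1/4) + (-6)·(3/4) = -5/2.
The best pure response is center with expected payoff -7/4.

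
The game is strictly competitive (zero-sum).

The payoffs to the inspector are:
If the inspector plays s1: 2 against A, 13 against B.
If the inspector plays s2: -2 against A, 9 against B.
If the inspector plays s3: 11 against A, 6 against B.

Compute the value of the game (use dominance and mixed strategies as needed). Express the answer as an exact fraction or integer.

131/16

Row s2 is strictly dominated by row s1, so the inspector never plays it.
The remaining 2×2 game on (s1, s3) × (A, B) has no saddle point. Let the inspector play s1 with probability p; indifference gives 2p + 11(1−p) = 13p + 6(1−p), so p = 5/16.
Similarly the inspectee's optimal q on A is 7/16, and the value is 2·(7/16) + (13)·(9/16) = 131/16.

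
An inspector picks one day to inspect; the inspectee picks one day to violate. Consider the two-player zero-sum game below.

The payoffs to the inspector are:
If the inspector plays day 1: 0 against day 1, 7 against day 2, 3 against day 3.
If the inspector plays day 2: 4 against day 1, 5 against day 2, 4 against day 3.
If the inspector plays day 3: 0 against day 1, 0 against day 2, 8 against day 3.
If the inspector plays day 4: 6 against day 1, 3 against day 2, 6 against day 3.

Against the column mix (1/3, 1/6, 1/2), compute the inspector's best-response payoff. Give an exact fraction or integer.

day 1: (0)·(1/3) + (7)·(1/6) + (3)·(1/2) = 8/3.
day 2: (4)·(1/3) + (5)·(1/6) + (4)·(1/2) = 25/6.
day 3: (0)·(1/3) + (0)·(1/6) + (8)·(1/2) = 4.
day 4: (6)·(1/3) + (3)·(1/6) + (6)·(1/2) = 11/2.
The best pure response is day 4 with expected payoff 11/2.

11/2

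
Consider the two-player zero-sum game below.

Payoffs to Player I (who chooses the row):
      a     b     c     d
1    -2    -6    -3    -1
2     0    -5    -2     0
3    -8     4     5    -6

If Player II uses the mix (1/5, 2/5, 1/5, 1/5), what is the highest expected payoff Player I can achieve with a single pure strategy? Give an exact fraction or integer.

1: (-2)·(1/5) + (-6)·(2/5) + (-3)·(1/5) + (-1)·(1/5) = -18/5.
2: (0)·(1/5) + (-5)·(2/5) + (-2)·(1/5) + (0)·(1/5) = -12/5.
3: (-8)·(1/5) + (4)·(2/5) + (5)·(1/5) + (-6)·(1/5) = -1/5.
The best pure response is 3 with expected payoff -1/5.

-1/5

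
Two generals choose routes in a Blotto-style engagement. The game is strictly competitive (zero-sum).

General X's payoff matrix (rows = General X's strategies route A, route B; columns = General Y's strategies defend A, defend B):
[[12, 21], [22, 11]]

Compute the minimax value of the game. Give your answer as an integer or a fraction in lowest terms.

Row minima are 12 and 11, so General X's maximin is 12; column maxima are 22 and 21, so General Y's minimax is 21. These differ, so the equilibrium is in mixed strategies.
Let General X play route A with probability p. General Y is indifferent when 12p + 22(1−p) = 21p + 11(1−p), giving p = 11/20.
Let General Y play defend A with probability q. General X is indifferent when 12q + 21(1−q) = 22q + 11(1−q), giving q = 1/2.
The value is 12·(1/2) + (21)·(1/2) = 33/2.

33/2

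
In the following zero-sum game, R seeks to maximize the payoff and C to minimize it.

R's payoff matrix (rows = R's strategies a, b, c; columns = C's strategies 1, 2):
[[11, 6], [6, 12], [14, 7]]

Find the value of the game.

Row a is strictly dominated by row c, so R never plays it.
The remaining 2×2 game on (b, c) × (1, 2) has no saddle point. Let R play b with probability p; indifference gives 6p + 14(1−p) = 12p + 7(1−p), so p = 7/13.
Similarly C's optimal q on 1 is 5/13, and the value is 6·(5/13) + (12)·(8/13) = 126/13.

126/13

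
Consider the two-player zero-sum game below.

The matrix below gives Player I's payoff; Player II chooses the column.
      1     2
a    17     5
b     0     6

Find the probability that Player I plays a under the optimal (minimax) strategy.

1/3

Row minima are 5 and 0, so Player I's maximin is 5; column maxima are 17 and 6, so Player II's minimax is 6. These differ, so the equilibrium is in mixed strategies.
Let Player I play a with probability p. Player II is indifferent when 17p = 5p + 6(1−p), giving p = 1/3.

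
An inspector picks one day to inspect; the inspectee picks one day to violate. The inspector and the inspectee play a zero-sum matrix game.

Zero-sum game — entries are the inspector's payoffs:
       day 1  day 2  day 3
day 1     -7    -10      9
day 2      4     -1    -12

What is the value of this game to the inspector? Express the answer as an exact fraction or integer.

-43/10

Column day 1 is strictly dominated by day 2 for the inspectee (it gives the inspector more in every row).
The remaining 2×2 game on (day 1, day 2) × (day 2, day 3) has no saddle point. Let the inspector play day 1 with probability p; indifference gives −10p − (1−p) = 9p − 12(1−p), so p = 11/30.
Similarly the inspectee's optimal q on day 2 is 7/10, and the value is -10·(7/10) + (9)·(3/10) = -43/10.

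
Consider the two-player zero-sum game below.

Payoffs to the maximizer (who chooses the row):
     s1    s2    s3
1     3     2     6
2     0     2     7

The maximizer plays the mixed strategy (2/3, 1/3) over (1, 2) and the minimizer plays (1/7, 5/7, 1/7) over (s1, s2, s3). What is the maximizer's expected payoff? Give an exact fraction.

55/21

Against (1/7, 5/7, 1/7), each row's expected payoff is 1: 19/7; 2: 17/7.
Taking the (2/3, 1/3)-weighted average: (2/3)·(19/7) + (1/3)·(17/7) = 55/21.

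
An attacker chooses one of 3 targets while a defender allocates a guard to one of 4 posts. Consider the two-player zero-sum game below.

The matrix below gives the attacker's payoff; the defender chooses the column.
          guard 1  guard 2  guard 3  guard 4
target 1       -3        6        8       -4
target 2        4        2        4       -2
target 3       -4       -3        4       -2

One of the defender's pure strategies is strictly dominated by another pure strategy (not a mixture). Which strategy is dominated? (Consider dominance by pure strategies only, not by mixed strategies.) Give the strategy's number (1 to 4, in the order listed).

3

The defender prefers columns that give the attacker less. Compare guard 3 with guard 2: 6 < 8, 2 < 4, -3 < 4.
So guard 2 strictly dominates guard 3 for the defender; guard 3 is strictly dominated.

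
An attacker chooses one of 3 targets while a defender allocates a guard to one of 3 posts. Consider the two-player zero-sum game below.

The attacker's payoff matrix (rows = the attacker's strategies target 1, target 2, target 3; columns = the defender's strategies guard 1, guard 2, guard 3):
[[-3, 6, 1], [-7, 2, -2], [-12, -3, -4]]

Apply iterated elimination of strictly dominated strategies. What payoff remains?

-3

Row target 2 is strictly dominated by row target 1 (-3>-7, 6>2, 1>-2); eliminate target 2.
Row target 3 is strictly dominated by row target 1 (-3>-12, 6>-3, 1>-4); eliminate target 3.
Column guard 3 is strictly dominated by guard 1 for the defender (-3<1); eliminate guard 3.
Column guard 2 is strictly dominated by guard 1 for the defender (-3<6); eliminate guard 2.
Only (target 1, guard 1) remains, with payoff -3.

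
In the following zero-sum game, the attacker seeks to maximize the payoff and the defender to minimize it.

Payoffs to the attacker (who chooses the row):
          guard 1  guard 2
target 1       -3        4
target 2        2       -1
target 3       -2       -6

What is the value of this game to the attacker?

1/2

Row target 3 is strictly dominated by row target 2, so the attacker never plays it.
The remaining 2×2 game on (target 1, target 2) × (guard 1, guard 2) has no saddle point. Let the attacker play target 1 with probability p; indifference gives −3p + 2(1−p) = 4p − (1−p), so p = 3/10.
Similarly the defender's optimal q on guard 1 is 1/2, and the value is -3·(1/2) + (4)·(1/2) = 1/2.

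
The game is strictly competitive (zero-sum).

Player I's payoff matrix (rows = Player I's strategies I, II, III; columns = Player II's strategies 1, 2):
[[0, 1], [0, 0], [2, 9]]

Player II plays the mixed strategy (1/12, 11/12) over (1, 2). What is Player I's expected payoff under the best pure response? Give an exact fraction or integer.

I: (0)·(1/12) + (1)·(11/12) = 11/12.
II: (0)·(1/12) + (0)·(11/12) = 0.
III: (2)·(1/12) + (9)·(11/12) = 101/12.
The best pure response is III with expected payoff 101/12.

101/12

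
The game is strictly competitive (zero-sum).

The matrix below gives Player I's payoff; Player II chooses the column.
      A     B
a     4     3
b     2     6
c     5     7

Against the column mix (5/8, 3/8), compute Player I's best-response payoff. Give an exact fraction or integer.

a: (4)·(5/8) + (3)·(3/8) = 29/8.
b: (2)·(5/8) + (6)·(3/8) = 7/2.
c: (5)·(5/8) + (7)·(3/8) = 23/4.
The best pure response is c with expected payoff 23/4.

23/4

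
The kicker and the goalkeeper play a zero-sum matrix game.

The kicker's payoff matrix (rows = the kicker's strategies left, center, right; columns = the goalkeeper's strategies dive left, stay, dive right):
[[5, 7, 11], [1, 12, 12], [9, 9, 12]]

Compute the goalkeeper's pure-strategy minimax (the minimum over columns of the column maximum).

9

The worst case (largest entry) in each column is dive left: 9, stay: 12, dive right: 12.
The best (smallest) of these is 9.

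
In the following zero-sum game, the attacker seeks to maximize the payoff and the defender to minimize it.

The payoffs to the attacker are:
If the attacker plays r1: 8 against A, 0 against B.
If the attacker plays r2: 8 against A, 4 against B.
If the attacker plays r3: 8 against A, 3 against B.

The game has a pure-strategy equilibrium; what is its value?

Row minima: 0, 4, 3 → the attacker's maximin is 4.
Column maxima: 8, 4 → the defender's minimax is 4.
They coincide at (r2, B), so the value is 4.

4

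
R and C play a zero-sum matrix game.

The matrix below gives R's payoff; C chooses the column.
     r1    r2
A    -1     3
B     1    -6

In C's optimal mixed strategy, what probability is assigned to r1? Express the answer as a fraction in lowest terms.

Row minima are -1 and -6, so R's maximin is -1; column maxima are 1 and 3, so C's minimax is 1. These differ, so the equilibrium is in mixed strategies.
Let C play r1 with probability q. R is indifferent when −q + 3(1−q) = q − 6(1−q), giving q = 9/11.

9/11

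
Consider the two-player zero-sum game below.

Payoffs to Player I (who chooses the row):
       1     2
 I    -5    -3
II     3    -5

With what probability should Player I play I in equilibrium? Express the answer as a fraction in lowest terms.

Row minima are -5 and -5, so Player I's maximin is -5; column maxima are 3 and -3, so Player II's minimax is -3. These differ, so the equilibrium is in mixed strategies.
Let Player I play I with probability p. Player II is indifferent when −5p + 3(1−p) = −3p − 5(1−p), giving p = 4/5.

4/5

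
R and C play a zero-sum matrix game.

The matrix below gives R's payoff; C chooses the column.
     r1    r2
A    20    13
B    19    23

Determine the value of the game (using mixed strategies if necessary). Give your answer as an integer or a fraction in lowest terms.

213/11

Row minima are 13 and 19, so R's maximin is 19; column maxima are 20 and 23, so C's minimax is 20. These differ, so the equilibrium is in mixed strategies.
Let R play A with probability p. C is indifferent when 20p + 19(1−p) = 13p + 23(1−p), giving p = 4/11.
Let C play r1 with probability q. R is indifferent when 20q + 13(1−q) = 19q + 23(1−q), giving q = 10/11.
The value is 20·(10/11) + (13)·(1/11) = 213/11.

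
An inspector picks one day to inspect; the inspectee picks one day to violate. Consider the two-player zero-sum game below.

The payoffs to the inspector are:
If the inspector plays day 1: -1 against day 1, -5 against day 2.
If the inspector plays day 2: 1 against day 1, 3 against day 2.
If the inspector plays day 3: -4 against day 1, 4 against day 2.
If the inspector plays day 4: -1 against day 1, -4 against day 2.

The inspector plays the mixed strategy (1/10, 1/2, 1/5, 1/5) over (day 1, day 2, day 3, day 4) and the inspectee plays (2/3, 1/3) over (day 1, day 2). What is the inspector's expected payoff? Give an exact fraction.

Against (2/3, 1/3), each row's expected payoff is day 1: -7/3; day 2: 5/3; day 3: -4/3; day 4: -2.
Taking the (1/10, 1/2, 1/5, 1/5)-weighted average: (1/10)·(-7/3) + (1/2)·(5/3) + (1/5)·(-4/3) + (1/5)·(-2) = -1/15.

-1/15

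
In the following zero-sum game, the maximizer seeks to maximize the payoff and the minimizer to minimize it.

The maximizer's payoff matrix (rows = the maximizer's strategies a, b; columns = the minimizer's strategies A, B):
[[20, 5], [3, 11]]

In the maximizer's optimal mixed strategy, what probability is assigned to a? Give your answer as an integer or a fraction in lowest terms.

8/23

Row minima are 5 and 3, so the maximizer's maximin is 5; column maxima are 20 and 11, so the minimizer's minimax is 11. These differ, so the equilibrium is in mixed strategies.
Let the maximizer play a with probability p. The minimizer is indifferent when 20p + 3(1−p) = 5p + 11(1−p), giving p = 8/23.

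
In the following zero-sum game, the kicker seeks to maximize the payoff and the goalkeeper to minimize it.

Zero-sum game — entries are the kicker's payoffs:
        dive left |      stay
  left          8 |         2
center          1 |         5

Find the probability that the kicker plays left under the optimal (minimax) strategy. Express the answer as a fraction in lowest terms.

Row minima are 2 and 1, so the kicker's maximin is 2; column maxima are 8 and 5, so the goalkeeper's minimax is 5. These differ, so the equilibrium is in mixed strategies.
Let the kicker play left with probability p. The goalkeeper is indifferent when 8p + (1−p) = 2p + 5(1−p), giving p = 2/5.

2/5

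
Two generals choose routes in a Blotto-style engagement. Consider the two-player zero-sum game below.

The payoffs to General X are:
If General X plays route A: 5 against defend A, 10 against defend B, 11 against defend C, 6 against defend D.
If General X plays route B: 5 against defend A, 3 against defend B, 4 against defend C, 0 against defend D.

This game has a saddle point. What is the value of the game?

Row minima: 5, 0 → General X's maximin is 5.
Column maxima: 5, 10, 11, 6 → General Y's minimax is 5.
They coincide at (route A, defend A), so the value is 5.

5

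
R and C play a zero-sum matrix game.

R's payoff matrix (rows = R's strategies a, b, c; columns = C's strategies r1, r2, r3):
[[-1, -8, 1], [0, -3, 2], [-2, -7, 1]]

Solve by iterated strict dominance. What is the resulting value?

Row c is strictly dominated by row b (0>-2, -3>-7, 2>1); eliminate c.
Row a is strictly dominated by row b (0>-1, -3>-8, 2>1); eliminate a.
Column r1 is strictly dominated by r2 for C (-3<0); eliminate r1.
Column r3 is strictly dominated by r2 for C (-3<2); eliminate r3.
Only (b, r2) remains, with payoff -3.

-3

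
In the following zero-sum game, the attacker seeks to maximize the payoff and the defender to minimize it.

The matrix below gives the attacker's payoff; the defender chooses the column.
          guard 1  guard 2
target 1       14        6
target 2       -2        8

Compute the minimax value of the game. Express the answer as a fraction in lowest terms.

62/9

Row minima are 6 and -2, so the attacker's maximin is 6; column maxima are 14 and 8, so the defender's minimax is 8. These differ, so the equilibrium is in mixed strategies.
Let the attacker play target 1 with probability p. The defender is indifferent when 14p − 2(1−p) = 6p + 8(1−p), giving p = 5/9.
Let the defender play guard 1 with probability q. The attacker is indifferent when 14q + 6(1−q) = −2q + 8(1−q), giving q = 1/9.
The value is 14·(1/9) + (6)·(8/9) = 62/9.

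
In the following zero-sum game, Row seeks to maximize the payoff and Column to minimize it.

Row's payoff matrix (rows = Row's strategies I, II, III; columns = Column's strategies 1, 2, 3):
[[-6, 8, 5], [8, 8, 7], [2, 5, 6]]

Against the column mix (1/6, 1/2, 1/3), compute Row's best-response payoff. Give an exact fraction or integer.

23/3

I: (-6)·(1/6) + (8)·(1/2) + (5)·(1/3) = 14/3.
II: (8)·(1/6) + (8)·(1/2) + (7)·(1/3) = 23/3.
III: (2)·(1/6) + (5)·(1/2) + (6)·(1/3) = 29/6.
The best pure response is II with expected payoff 23/3.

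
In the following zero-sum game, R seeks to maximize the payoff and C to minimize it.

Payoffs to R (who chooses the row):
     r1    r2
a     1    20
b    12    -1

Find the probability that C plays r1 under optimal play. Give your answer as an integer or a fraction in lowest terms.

Row minima are 1 and -1, so R's maximin is 1; column maxima are 12 and 20, so C's minimax is 12. These differ, so the equilibrium is in mixed strategies.
Let C play r1 with probability q. R is indifferent when q + 20(1−q) = 12q − (1−q), giving q = 21/32.

21/32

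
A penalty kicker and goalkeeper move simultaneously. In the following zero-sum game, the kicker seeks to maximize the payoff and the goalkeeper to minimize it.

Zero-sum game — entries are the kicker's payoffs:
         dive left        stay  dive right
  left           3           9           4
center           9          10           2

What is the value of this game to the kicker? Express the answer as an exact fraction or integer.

15/4

Column stay is strictly dominated by dive left for the goalkeeper (it gives the kicker more in every row).
The remaining 2×2 game on (left, center) × (dive left, dive right) has no saddle point. Let the kicker play left with probability p; indifference gives 3p + 9(1−p) = 4p + 2(1−p), so p = 7/8.
Similarly the goalkeeper's optimal q on dive left is 1/4, and the value is 3·(1/4) + (4)·(3/4) = 15/4.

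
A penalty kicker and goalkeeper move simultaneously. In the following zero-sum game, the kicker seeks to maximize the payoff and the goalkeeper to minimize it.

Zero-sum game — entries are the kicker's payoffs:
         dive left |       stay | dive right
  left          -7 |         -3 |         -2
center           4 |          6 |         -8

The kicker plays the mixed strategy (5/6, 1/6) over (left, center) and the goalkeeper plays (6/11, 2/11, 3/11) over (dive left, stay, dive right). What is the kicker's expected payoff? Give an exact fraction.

-43/11

Against (6/11, 2/11, 3/11), each row's expected payoff is left: -54/11; center: 12/11.
Taking the (5/6, 1/6)-weighted average: (5/6)·(-54/11) + (1/6)·(12/11) = -43/11.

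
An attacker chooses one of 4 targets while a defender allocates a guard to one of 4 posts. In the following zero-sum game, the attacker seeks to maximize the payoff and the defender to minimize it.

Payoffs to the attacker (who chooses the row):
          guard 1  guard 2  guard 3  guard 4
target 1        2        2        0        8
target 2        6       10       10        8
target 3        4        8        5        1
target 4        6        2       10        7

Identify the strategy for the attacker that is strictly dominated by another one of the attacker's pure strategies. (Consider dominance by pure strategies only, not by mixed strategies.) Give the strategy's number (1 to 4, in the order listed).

3

Compare target 3 with target 2: 6 > 4, 10 > 8, 10 > 5, 8 > 1.
So target 2 strictly dominates target 3 for the attacker; target 3 is strictly dominated.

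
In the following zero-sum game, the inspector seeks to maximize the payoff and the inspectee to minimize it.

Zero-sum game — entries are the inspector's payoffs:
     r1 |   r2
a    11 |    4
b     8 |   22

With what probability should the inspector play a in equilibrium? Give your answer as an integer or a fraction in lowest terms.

2/3

Row minima are 4 and 8, so the inspector's maximin is 8; column maxima are 11 and 22, so the inspectee's minimax is 11. These differ, so the equilibrium is in mixed strategies.
Let the inspector play a with probability p. The inspectee is indifferent when 11p + 8(1−p) = 4p + 22(1−p), giving p = 2/3.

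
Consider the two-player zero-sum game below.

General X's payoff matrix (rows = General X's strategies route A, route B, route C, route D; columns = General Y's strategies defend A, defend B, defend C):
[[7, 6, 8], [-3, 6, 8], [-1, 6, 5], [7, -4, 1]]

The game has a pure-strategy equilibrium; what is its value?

Row minima: 6, -3, -1, -4 → General X's maximin is 6.
Column maxima: 7, 6, 8 → General Y's minimax is 6.
They coincide at (route A, defend B), so the value is 6.

6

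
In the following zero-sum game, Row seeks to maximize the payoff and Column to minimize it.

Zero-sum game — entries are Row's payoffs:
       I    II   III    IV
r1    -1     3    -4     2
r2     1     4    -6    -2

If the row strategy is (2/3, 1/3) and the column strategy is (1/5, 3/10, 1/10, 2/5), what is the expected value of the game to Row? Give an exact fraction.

Against (1/5, 3/10, 1/10, 2/5), each row's expected payoff is r1: 11/10; r2: 0.
Taking the (2/3, 1/3)-weighted average: (2/3)·(11/10) + (1/3)·(0) = 11/15.

11/15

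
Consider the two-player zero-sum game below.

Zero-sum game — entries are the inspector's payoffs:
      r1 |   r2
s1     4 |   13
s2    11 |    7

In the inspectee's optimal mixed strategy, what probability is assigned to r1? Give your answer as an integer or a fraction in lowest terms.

6/13

Row minima are 4 and 7, so the inspector's maximin is 7; column maxima are 11 and 13, so the inspectee's minimax is 11. These differ, so the equilibrium is in mixed strategies.
Let the inspectee play r1 with probability q. The inspector is indifferent when 4q + 13(1−q) = 11q + 7(1−q), giving q = 6/13.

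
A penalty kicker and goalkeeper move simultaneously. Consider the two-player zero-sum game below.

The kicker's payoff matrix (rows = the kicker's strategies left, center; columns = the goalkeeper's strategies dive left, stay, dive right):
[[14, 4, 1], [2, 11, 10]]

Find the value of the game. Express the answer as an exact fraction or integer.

46/7

Column stay is strictly dominated by dive right for the goalkeeper (it gives the kicker more in every row).
The remaining 2×2 game on (left, center) × (dive left, dive right) has no saddle point. Let the kicker play left with probability p; indifference gives 14p + 2(1−p) = p + 10(1−p), so p = 8/21.
Similarly the goalkeeper's optimal q on dive left is 3/7, and the value is 14·(3/7) + (1)·(4/7) = 46/7.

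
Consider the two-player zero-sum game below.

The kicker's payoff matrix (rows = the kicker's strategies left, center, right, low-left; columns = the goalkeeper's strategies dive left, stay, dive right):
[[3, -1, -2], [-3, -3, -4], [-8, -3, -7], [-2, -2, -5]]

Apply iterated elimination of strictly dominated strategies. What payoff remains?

-2

Column stay is strictly dominated by dive right for the goalkeeper (-2<-1, -4<-3, -7<-3, -5<-2); eliminate stay.
Row low-left is strictly dominated by row left (3>-2, -2>-5); eliminate low-left.
Row right is strictly dominated by row left (3>-8, -2>-7); eliminate right.
Row center is strictly dominated by row left (3>-3, -2>-4); eliminate center.
Column dive left is strictly dominated by dive right for the goalkeeper (-2<3); eliminate dive left.
Only (left, dive right) remains, with payoff -2.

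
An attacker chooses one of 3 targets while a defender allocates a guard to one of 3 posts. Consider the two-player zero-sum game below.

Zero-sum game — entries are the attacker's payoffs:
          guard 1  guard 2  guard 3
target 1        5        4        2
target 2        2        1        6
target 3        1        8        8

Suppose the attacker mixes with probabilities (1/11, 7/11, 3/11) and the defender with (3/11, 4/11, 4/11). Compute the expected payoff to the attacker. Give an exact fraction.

478/121

Against (3/11, 4/11, 4/11), each row's expected payoff is target 1: 39/11; target 2: 34/11; target 3: 67/11.
Taking the (1/11, 7/11, 3/11)-weighted average: (1/11)·(39/11) + (7/11)·(34/11) + (3/11)·(67/11) = 478/121.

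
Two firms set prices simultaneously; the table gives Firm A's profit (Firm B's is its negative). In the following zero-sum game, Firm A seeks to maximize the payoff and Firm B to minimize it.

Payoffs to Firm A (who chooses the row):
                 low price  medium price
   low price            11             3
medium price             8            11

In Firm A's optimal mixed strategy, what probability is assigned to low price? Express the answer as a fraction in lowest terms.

3/11

Row minima are 3 and 8, so Firm A's maximin is 8; column maxima are 11 and 11, so Firm B's minimax is 11. These differ, so the equilibrium is in mixed strategies.
Let Firm A play low price with probability p. Firm B is indifferent when 11p + 8(1−p) = 3p + 11(1−p), giving p = 3/11.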